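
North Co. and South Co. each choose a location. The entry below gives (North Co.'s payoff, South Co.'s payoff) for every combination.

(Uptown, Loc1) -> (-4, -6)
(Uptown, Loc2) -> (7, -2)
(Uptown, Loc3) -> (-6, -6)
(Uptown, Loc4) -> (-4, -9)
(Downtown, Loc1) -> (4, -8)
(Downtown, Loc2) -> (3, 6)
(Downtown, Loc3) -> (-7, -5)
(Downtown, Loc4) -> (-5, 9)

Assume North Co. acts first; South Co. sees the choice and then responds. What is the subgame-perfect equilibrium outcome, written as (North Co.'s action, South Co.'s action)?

(Uptown, Loc2)

Work backward from South Co.'s decision.
- Uptown: BR = Loc2, leader payoff 7.
- Downtown: BR = Loc4, leader payoff -5.
North Co.'s induced payoffs are 7, -5, so North Co. commits to Uptown. Subgame-perfect outcome: (Uptown, Loc2) with payoffs (7, -2).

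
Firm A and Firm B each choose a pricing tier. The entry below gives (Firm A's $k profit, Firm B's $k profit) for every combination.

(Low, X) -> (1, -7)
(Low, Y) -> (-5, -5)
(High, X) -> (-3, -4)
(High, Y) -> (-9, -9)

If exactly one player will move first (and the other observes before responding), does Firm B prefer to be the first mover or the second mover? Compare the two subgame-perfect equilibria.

If Firm A leads: Firm B's best replies are Low→Y, High→X; Firm A's induced payoffs -5, -3; outcome (High, X), payoffs (-3, -4).
If Firm B leads: Firm A's best replies are X→Low, Y→Low; Firm B's induced payoffs -7, -5; outcome (Low, Y), payoffs (-5, -5).
Firm B gets -5 moving first and -4 moving second, so Firm B prefers to move second.

second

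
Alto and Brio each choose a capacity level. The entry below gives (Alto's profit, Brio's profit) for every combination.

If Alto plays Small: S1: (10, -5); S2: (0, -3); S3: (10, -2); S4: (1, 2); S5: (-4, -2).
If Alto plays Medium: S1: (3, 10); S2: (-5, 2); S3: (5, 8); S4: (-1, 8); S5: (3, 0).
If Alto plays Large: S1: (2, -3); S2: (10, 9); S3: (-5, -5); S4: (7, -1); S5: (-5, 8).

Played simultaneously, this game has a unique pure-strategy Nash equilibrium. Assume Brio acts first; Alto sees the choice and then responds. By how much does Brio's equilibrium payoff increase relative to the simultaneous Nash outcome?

0

Work backward from Alto's decision.
- S1 → Alto plays Small (best of 10, 3, 2); Brio gets -5.
- S2 → Alto plays Large (best of 0, -5, 10); Brio gets 9.
- S3 → Alto plays Small (best of 10, 5, -5); Brio gets -2.
- S4 → Alto plays Large (best of 1, -1, 7); Brio gets -1.
- S5 → Alto plays Medium (best of -4, 3, -5); Brio gets 0.
Brio's induced payoffs are -5, 9, -2, -1, 0, so Brio commits to S2. Subgame-perfect outcome: (Large, S2) with payoffs (10, 9).
Now find the simultaneous Nash equilibrium.
Alto's best replies: S1→Small; S2→Large; S3→Small; S4→Large; S5→Medium.
Brio's best replies: Small→S4; Medium→S1; Large→S2.
Only (Large, S2) has each player best-responding; Nash payoffs (10, 9).
Brio's commitment gain: 9 − 9 = 0.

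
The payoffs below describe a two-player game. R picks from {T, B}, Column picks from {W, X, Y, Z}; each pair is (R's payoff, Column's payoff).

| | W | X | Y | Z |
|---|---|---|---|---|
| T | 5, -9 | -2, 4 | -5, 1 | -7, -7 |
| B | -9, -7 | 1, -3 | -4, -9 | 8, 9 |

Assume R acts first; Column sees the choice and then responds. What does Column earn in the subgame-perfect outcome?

Column best-responds to each possible R move:
- T → Column plays X (best of -9, 4, 1, -7); R gets -2.
- B → Column plays Z (best of -7, -3, -9, 9); R gets 8.
Maximizing over -2, 8, R chooses B. Subgame-perfect outcome: (B, Z) with payoffs (8, 9).

9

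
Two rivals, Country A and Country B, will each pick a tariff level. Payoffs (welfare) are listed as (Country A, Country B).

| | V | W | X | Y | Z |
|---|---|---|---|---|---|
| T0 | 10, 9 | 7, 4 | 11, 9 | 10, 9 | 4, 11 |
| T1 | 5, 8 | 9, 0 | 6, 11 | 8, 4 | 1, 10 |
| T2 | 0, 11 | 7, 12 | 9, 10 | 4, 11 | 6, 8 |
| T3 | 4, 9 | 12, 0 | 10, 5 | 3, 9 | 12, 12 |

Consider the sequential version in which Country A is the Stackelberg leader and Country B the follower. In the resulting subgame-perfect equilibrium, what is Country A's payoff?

12

Solve by backward induction (Country A leads).
- T0: BR = Z, leader payoff 4.
- T1: BR = X, leader payoff 6.
- T2: BR = W, leader payoff 7.
- T3: BR = Z, leader payoff 12.
Among 4, 6, 7, 12, the best is 12 at T3. Subgame-perfect outcome: (T3, Z) with payoffs (12, 12).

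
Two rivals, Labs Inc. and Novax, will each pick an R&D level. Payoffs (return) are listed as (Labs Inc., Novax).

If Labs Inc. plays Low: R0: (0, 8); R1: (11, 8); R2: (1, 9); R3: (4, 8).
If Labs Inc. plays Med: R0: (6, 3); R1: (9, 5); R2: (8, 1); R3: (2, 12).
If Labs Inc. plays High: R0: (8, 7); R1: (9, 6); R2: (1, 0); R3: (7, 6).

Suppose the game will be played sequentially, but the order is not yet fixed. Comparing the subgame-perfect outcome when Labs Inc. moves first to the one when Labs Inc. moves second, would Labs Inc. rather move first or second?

If Labs Inc. leads: Novax's best replies are Low→R2, Med→R3, High→R0; Labs Inc.'s induced payoffs 1, 2, 8; outcome (High, R0), payoffs (8, 7).
If Novax leads: Labs Inc.'s best replies are R0→High, R1→Low, R2→Med, R3→High; Novax's induced payoffs 7, 8, 1, 6; outcome (Low, R1), payoffs (11, 8).
Labs Inc. gets 8 moving first and 11 moving second, so Labs Inc. prefers to move second.

second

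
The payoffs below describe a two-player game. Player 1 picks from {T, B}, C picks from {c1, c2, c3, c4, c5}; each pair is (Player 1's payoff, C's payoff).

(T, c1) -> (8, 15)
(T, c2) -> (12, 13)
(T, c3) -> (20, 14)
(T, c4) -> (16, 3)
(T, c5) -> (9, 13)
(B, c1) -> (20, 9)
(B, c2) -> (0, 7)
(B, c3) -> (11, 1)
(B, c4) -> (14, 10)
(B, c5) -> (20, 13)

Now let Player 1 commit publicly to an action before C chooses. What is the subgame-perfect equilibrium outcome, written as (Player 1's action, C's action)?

Work backward from C's decision.
- T: C compares 15, 13, 14, 3, 13 and picks c1; Player 1 would get 8.
- B: C compares 9, 7, 1, 10, 13 and picks c5; Player 1 would get 20.
Among 8, 20, the best is 20 at B. Subgame-perfect outcome: (B, c5) with payoffs (20, 13).

(B, c5)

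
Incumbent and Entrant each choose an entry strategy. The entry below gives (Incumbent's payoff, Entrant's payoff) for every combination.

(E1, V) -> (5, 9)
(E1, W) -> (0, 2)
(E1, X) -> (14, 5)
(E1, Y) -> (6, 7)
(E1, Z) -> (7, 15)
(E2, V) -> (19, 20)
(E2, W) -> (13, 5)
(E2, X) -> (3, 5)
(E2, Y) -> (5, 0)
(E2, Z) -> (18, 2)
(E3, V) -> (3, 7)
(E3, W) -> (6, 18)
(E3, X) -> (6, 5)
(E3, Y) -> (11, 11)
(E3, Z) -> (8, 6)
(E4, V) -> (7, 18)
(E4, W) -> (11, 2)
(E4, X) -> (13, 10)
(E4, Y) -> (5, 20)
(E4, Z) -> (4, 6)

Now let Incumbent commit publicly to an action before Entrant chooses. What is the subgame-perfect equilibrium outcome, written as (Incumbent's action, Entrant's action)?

Work backward from Entrant's decision.
- E1: BR = Z, leader payoff 7.
- E2: BR = V, leader payoff 19.
- E3: BR = W, leader payoff 6.
- E4: BR = Y, leader payoff 5.
Among 7, 19, 6, 5, the best is 19 at E2. Subgame-perfect outcome: (E2, V) with payoffs (19, 20).

(E2, V)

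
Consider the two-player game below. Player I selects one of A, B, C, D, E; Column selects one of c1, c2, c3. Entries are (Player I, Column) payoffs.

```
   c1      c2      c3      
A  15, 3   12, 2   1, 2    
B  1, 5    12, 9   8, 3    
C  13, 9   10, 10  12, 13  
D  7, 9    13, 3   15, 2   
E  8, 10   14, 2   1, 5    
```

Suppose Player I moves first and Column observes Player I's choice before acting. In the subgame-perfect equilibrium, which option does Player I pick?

A

Solve by backward induction (Player I leads).
- A: Column compares 3, 2, 2 and picks c1; Player I would get 15.
- B: Column compares 5, 9, 3 and picks c2; Player I would get 12.
- C: Column compares 9, 10, 13 and picks c3; Player I would get 12.
- D: Column compares 9, 3, 2 and picks c1; Player I would get 7.
- E: Column compares 10, 2, 5 and picks c1; Player I would get 8.
Maximizing over 15, 12, 12, 7, 8, Player I chooses A. Subgame-perfect outcome: (A, c1) with payoffs (15, 3).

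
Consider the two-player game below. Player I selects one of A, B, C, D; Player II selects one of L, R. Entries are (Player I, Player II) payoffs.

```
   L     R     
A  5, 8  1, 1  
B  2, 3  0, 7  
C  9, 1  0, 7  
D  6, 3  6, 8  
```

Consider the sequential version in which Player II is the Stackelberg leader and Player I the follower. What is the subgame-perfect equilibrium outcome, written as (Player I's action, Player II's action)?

Backward induction with Player II moving first.
- L: Player I compares 5, 2, 9, 6 and picks C; Player II would get 1.
- R: Player I compares 1, 0, 0, 6 and picks D; Player II would get 8.
Among 1, 8, the best is 8 at R. Subgame-perfect outcome: (D, R) with payoffs (6, 8).

(D, R)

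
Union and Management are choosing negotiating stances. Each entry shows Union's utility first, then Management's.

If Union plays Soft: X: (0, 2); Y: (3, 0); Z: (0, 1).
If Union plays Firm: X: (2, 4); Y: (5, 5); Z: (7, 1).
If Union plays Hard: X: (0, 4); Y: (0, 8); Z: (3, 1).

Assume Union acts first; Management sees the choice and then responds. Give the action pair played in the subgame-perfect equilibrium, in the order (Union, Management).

Solve by backward induction (Union leads).
- Soft → Management plays X (best of 2, 0, 1); Union gets 0.
- Firm → Management plays Y (best of 4, 5, 1); Union gets 5.
- Hard → Management plays Y (best of 4, 8, 1); Union gets 0.
Among 0, 5, 0, the best is 5 at Firm. Subgame-perfect outcome: (Firm, Y) with payoffs (5, 5).

(Firm, Y)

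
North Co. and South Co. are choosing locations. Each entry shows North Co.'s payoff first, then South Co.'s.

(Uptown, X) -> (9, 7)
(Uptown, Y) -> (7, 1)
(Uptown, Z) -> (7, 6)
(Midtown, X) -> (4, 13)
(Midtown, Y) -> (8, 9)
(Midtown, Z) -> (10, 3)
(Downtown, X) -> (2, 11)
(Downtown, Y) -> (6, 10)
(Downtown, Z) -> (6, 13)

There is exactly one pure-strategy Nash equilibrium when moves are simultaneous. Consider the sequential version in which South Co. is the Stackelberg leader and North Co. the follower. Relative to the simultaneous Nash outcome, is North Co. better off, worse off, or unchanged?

worse off

Backward induction with South Co. moving first.
- X → North Co. plays Uptown (best of 9, 4, 2); South Co. gets 7.
- Y → North Co. plays Midtown (best of 7, 8, 6); South Co. gets 9.
- Z → North Co. plays Midtown (best of 7, 10, 6); South Co. gets 3.
Maximizing over 7, 9, 3, South Co. chooses Y. Subgame-perfect outcome: (Midtown, Y) with payoffs (8, 9).
For the simultaneous game, intersect best replies.
North Co.'s best replies: X→Uptown; Y→Midtown; Z→Midtown.
South Co.'s best replies: Uptown→X; Midtown→X; Downtown→Z.
Only (Uptown, X) has each player best-responding; Nash payoffs (9, 7).
North Co. earns 8 sequentially versus 9 at the Nash outcome: worse off.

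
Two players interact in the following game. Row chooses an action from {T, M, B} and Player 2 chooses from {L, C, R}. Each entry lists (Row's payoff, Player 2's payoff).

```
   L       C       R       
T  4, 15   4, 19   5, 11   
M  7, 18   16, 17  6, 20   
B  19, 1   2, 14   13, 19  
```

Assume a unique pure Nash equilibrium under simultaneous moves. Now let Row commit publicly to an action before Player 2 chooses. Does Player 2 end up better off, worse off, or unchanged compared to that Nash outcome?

Work backward from Player 2's decision.
- T → Player 2 plays C (best of 15, 19, 11); Row gets 4.
- M → Player 2 plays R (best of 18, 17, 20); Row gets 6.
- B → Player 2 plays R (best of 1, 14, 19); Row gets 13.
Among 4, 6, 13, the best is 13 at B. Subgame-perfect outcome: (B, R) with payoffs (13, 19).
For the simultaneous game, intersect best replies.
Row's best replies: L→B; C→M; R→B.
Player 2's best replies: T→C; M→R; B→R.
Only (B, R) has each player best-responding; Nash payoffs (13, 19).
Player 2 earns 19 sequentially versus 19 at the Nash outcome: unchanged.

unchanged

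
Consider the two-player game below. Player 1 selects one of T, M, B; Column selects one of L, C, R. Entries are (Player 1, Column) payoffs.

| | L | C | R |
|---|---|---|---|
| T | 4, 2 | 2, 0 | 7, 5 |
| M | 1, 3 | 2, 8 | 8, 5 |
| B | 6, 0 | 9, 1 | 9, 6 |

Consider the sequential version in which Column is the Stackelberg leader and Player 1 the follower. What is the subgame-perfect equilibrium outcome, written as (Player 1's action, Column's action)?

Work backward from Player 1's decision.
- L: Player 1 compares 4, 1, 6 and picks B; Column would get 0.
- C: Player 1 compares 2, 2, 9 and picks B; Column would get 1.
- R: Player 1 compares 7, 8, 9 and picks B; Column would get 6.
Column's induced payoffs are 0, 1, 6, so Column commits to R. Subgame-perfect outcome: (B, R) with payoffs (9, 6).

(B, R)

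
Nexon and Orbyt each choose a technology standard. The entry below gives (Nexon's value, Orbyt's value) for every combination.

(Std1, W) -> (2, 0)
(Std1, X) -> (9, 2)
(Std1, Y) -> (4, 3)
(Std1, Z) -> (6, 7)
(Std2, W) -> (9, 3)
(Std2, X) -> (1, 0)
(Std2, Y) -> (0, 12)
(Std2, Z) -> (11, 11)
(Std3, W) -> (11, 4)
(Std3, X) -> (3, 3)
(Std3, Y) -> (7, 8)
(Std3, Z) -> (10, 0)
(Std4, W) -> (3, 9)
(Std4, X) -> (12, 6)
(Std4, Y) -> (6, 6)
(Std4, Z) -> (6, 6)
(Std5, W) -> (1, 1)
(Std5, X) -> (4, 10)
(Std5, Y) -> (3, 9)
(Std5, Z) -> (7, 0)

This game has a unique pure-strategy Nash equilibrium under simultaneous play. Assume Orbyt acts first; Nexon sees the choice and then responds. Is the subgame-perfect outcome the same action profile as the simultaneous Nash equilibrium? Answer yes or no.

Work backward from Nexon's decision.
- W: Nexon compares 2, 9, 11, 3, 1 and picks Std3; Orbyt would get 4.
- X: Nexon compares 9, 1, 3, 12, 4 and picks Std4; Orbyt would get 6.
- Y: Nexon compares 4, 0, 7, 6, 3 and picks Std3; Orbyt would get 8.
- Z: Nexon compares 6, 11, 10, 6, 7 and picks Std2; Orbyt would get 11.
Orbyt's induced payoffs are 4, 6, 8, 11, so Orbyt commits to Z. Subgame-perfect outcome: (Std2, Z) with payoffs (11, 11).
Now find the simultaneous Nash equilibrium.
Nexon's best replies: W→Std3; X→Std4; Y→Std3; Z→Std2.
Orbyt's best replies: Std1→Z; Std2→Y; Std3→Y; Std4→W; Std5→X.
The unique mutual best reply is (Std3, Y), giving (7, 8).
Sequential outcome (Std2, Z) differs from the Nash profile (Std3, Y).

no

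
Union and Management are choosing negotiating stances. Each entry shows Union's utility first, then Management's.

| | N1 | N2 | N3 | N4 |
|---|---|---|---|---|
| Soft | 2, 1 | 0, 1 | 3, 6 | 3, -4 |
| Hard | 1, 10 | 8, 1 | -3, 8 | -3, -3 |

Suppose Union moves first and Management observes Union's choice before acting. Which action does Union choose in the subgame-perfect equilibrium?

Soft

Management best-responds to each possible Union move:
- Soft: Management compares 1, 1, 6, -4 and picks N3; Union would get 3.
- Hard: Management compares 10, 1, 8, -3 and picks N1; Union would get 1.
Maximizing over 3, 1, Union chooses Soft. Subgame-perfect outcome: (Soft, N3) with payoffs (3, 6).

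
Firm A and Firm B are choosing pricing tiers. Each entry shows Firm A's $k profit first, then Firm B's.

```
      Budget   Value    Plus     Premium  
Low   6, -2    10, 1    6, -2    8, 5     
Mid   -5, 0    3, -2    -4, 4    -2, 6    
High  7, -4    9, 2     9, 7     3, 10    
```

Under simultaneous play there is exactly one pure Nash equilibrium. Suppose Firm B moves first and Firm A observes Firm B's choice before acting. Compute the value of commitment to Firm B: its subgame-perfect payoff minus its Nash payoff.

2

Backward induction with Firm B moving first.
- Budget: BR = High, leader payoff -4.
- Value: BR = Low, leader payoff 1.
- Plus: BR = High, leader payoff 7.
- Premium: BR = Low, leader payoff 5.
Firm B's induced payoffs are -4, 1, 7, 5, so Firm B commits to Plus. Subgame-perfect outcome: (High, Plus) with payoffs (9, 7).
Now find the simultaneous Nash equilibrium.
Firm A's best replies: Budget→High; Value→Low; Plus→High; Premium→Low.
Firm B's best replies: Low→Premium; Mid→Premium; High→Premium.
Only (Low, Premium) has each player best-responding; Nash payoffs (8, 5).
Firm B's commitment gain: 7 − 5 = 2.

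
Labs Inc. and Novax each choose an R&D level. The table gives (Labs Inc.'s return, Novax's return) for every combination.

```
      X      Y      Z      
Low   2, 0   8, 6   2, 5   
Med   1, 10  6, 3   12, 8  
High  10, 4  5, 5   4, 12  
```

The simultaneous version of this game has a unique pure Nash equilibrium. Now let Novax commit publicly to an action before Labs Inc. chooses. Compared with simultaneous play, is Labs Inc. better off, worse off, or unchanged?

better off

Backward induction with Novax moving first.
- X → Labs Inc. plays High (best of 2, 1, 10); Novax gets 4.
- Y → Labs Inc. plays Low (best of 8, 6, 5); Novax gets 6.
- Z → Labs Inc. plays Med (best of 2, 12, 4); Novax gets 8.
Maximizing over 4, 6, 8, Novax chooses Z. Subgame-perfect outcome: (Med, Z) with payoffs (12, 8).
Under simultaneous play:
Labs Inc.'s best replies: X→High; Y→Low; Z→Med.
Novax's best replies: Low→Y; Med→X; High→Z.
Only (Low, Y) has each player best-responding; Nash payoffs (8, 6).
Labs Inc. earns 12 sequentially versus 8 at the Nash outcome: better off.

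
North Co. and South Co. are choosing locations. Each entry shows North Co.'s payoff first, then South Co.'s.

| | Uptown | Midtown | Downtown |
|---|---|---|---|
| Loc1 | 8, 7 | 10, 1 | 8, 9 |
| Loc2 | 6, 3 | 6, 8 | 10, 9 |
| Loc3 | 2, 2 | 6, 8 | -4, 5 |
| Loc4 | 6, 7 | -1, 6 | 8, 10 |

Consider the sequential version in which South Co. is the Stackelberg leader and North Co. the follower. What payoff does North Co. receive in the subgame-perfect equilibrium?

North Co. best-responds to each possible South Co. move:
- Uptown: North Co. compares 8, 6, 2, 6 and picks Loc1; South Co. would get 7.
- Midtown: North Co. compares 10, 6, 6, -1 and picks Loc1; South Co. would get 1.
- Downtown: North Co. compares 8, 10, -4, 8 and picks Loc2; South Co. would get 9.
South Co.'s induced payoffs are 7, 1, 9, so South Co. commits to Downtown. Subgame-perfect outcome: (Loc2, Downtown) with payoffs (10, 9).

10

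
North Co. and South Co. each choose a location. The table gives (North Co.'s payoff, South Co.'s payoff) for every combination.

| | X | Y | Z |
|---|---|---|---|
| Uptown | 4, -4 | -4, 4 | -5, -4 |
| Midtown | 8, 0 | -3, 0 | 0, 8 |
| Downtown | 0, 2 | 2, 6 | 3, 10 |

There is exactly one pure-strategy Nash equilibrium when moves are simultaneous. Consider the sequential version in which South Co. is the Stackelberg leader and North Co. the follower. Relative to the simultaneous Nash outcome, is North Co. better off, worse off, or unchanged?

unchanged

Work backward from North Co.'s decision.
- X: North Co. compares 4, 8, 0 and picks Midtown; South Co. would get 0.
- Y: North Co. compares -4, -3, 2 and picks Downtown; South Co. would get 6.
- Z: North Co. compares -5, 0, 3 and picks Downtown; South Co. would get 10.
South Co.'s induced payoffs are 0, 6, 10, so South Co. commits to Z. Subgame-perfect outcome: (Downtown, Z) with payoffs (3, 10).
Under simultaneous play:
North Co.'s best replies: X→Midtown; Y→Downtown; Z→Downtown.
South Co.'s best replies: Uptown→Y; Midtown→Z; Downtown→Z.
Only (Downtown, Z) has each player best-responding; Nash payoffs (3, 10).
North Co. earns 3 sequentially versus 3 at the Nash outcome: unchanged.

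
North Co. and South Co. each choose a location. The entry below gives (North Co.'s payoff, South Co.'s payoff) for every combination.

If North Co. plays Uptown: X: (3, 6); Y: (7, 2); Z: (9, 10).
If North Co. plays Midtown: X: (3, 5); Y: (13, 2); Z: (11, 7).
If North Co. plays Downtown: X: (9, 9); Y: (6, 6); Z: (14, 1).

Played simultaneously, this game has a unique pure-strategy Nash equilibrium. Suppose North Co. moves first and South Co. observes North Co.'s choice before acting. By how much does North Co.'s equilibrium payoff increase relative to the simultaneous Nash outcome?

Work backward from South Co.'s decision.
- Uptown: South Co. compares 6, 2, 10 and picks Z; North Co. would get 9.
- Midtown: South Co. compares 5, 2, 7 and picks Z; North Co. would get 11.
- Downtown: South Co. compares 9, 6, 1 and picks X; North Co. would get 9.
Maximizing over 9, 11, 9, North Co. chooses Midtown. Subgame-perfect outcome: (Midtown, Z) with payoffs (11, 7).
Now find the simultaneous Nash equilibrium.
North Co.'s best replies: X→Downtown; Y→Midtown; Z→Downtown.
South Co.'s best replies: Uptown→Z; Midtown→Z; Downtown→X.
The unique mutual best reply is (Downtown, X), giving (9, 9).
North Co.'s commitment gain: 11 − 9 = 2.

2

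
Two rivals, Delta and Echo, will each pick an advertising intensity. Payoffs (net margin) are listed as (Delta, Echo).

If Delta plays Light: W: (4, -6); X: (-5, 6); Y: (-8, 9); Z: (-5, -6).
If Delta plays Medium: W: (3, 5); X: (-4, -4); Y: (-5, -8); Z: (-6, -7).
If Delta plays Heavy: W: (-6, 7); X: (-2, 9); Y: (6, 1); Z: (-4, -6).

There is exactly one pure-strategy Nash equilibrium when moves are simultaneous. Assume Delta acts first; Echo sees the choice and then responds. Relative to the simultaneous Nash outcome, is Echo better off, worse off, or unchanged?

worse off

Solve by backward induction (Delta leads).
- Light → Echo plays Y (best of -6, 6, 9, -6); Delta gets -8.
- Medium → Echo plays W (best of 5, -4, -8, -7); Delta gets 3.
- Heavy → Echo plays X (best of 7, 9, 1, -6); Delta gets -2.
Among -8, 3, -2, the best is 3 at Medium. Subgame-perfect outcome: (Medium, W) with payoffs (3, 5).
Under simultaneous play:
Delta's best replies: W→Light; X→Heavy; Y→Heavy; Z→Heavy.
Echo's best replies: Light→Y; Medium→W; Heavy→X.
The unique mutual best reply is (Heavy, X), giving (-2, 9).
Echo earns 5 sequentially versus 9 at the Nash outcome: worse off.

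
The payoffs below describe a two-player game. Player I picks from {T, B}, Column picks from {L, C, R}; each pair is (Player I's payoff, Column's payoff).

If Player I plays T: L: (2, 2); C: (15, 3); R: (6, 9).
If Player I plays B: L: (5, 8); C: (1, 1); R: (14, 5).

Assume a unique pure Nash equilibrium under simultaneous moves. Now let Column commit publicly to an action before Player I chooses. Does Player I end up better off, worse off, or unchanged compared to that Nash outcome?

unchanged

Solve by backward induction (Column leads).
- L → Player I plays B (best of 2, 5); Column gets 8.
- C → Player I plays T (best of 15, 1); Column gets 3.
- R → Player I plays B (best of 6, 14); Column gets 5.
Maximizing over 8, 3, 5, Column chooses L. Subgame-perfect outcome: (B, L) with payoffs (5, 8).
For the simultaneous game, intersect best replies.
Player I's best replies: L→B; C→T; R→B.
Column's best replies: T→R; B→L.
Only (B, L) has each player best-responding; Nash payoffs (5, 8).
Player I earns 5 sequentially versus 5 at the Nash outcome: unchanged.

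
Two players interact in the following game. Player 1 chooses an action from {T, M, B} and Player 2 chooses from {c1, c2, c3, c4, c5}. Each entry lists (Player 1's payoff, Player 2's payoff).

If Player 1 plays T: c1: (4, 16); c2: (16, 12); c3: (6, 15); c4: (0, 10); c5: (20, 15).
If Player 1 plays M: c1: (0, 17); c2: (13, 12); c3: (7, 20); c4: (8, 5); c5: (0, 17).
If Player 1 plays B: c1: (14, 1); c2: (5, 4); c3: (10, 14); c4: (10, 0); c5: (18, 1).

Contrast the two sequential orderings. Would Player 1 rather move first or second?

If Player 1 leads: Player 2's best replies are T→c1, M→c3, B→c3; Player 1's induced payoffs 4, 7, 10; outcome (B, c3), payoffs (10, 14).
If Player 2 leads: Player 1's best replies are c1→B, c2→T, c3→B, c4→B, c5→T; Player 2's induced payoffs 1, 12, 14, 0, 15; outcome (T, c5), payoffs (20, 15).
Player 1 gets 10 moving first and 20 moving second, so Player 1 prefers to move second.

second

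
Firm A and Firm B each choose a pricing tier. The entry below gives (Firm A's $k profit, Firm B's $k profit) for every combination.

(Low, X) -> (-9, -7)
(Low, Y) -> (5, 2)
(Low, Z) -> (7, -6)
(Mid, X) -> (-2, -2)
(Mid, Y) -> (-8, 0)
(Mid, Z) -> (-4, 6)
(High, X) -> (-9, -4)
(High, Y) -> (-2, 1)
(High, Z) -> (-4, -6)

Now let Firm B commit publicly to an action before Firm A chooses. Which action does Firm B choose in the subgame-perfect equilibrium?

Backward induction with Firm B moving first.
- X: BR = Mid, leader payoff -2.
- Y: BR = Low, leader payoff 2.
- Z: BR = Low, leader payoff -6.
Among -2, 2, -6, the best is 2 at Y. Subgame-perfect outcome: (Low, Y) with payoffs (5, 2).

Y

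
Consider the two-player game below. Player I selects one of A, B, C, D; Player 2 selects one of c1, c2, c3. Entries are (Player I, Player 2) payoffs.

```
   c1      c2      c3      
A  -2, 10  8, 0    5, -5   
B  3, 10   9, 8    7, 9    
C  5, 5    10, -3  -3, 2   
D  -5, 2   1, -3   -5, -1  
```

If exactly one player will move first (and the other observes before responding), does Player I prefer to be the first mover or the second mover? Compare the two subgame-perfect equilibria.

second

If Player I leads: Player 2's best replies are A→c1, B→c1, C→c1, D→c1; Player I's induced payoffs -2, 3, 5, -5; outcome (C, c1), payoffs (5, 5).
If Player 2 leads: Player I's best replies are c1→C, c2→C, c3→B; Player 2's induced payoffs 5, -3, 9; outcome (B, c3), payoffs (7, 9).
Player I gets 5 moving first and 7 moving second, so Player I prefers to move second.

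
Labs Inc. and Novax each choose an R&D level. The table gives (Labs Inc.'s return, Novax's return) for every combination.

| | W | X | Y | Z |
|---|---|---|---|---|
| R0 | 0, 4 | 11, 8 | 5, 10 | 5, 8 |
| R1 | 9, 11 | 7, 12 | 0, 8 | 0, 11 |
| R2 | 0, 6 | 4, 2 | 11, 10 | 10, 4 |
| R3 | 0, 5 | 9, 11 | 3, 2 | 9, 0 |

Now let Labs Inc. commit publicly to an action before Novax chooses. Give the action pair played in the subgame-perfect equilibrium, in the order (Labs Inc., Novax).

(R2, Y)

Backward induction with Labs Inc. moving first.
- R0: Novax compares 4, 8, 10, 8 and picks Y; Labs Inc. would get 5.
- R1: Novax compares 11, 12, 8, 11 and picks X; Labs Inc. would get 7.
- R2: Novax compares 6, 2, 10, 4 and picks Y; Labs Inc. would get 11.
- R3: Novax compares 5, 11, 2, 0 and picks X; Labs Inc. would get 9.
Among 5, 7, 11, 9, the best is 11 at R2. Subgame-perfect outcome: (R2, Y) with payoffs (11, 10).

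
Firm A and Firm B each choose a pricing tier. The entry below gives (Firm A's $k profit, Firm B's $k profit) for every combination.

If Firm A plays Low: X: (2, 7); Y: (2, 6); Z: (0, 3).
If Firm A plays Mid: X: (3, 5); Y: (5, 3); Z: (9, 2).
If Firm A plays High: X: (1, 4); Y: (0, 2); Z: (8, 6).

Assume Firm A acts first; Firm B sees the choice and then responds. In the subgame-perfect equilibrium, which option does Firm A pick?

High

Firm B best-responds to each possible Firm A move:
- Low → Firm B plays X (best of 7, 6, 3); Firm A gets 2.
- Mid → Firm B plays X (best of 5, 3, 2); Firm A gets 3.
- High → Firm B plays Z (best of 4, 2, 6); Firm A gets 8.
Maximizing over 2, 3, 8, Firm A chooses High. Subgame-perfect outcome: (High, Z) with payoffs (8, 6).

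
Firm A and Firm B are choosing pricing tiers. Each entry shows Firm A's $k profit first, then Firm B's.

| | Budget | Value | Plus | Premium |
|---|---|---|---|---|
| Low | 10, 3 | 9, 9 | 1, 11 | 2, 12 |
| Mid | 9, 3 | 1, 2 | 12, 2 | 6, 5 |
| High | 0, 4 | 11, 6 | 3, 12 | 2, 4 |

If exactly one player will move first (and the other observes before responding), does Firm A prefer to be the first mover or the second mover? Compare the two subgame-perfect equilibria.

If Firm A leads: Firm B's best replies are Low→Premium, Mid→Premium, High→Plus; Firm A's induced payoffs 2, 6, 3; outcome (Mid, Premium), payoffs (6, 5).
If Firm B leads: Firm A's best replies are Budget→Low, Value→High, Plus→Mid, Premium→Mid; Firm B's induced payoffs 3, 6, 2, 5; outcome (High, Value), payoffs (11, 6).
Firm A gets 6 moving first and 11 moving second, so Firm A prefers to move second.

second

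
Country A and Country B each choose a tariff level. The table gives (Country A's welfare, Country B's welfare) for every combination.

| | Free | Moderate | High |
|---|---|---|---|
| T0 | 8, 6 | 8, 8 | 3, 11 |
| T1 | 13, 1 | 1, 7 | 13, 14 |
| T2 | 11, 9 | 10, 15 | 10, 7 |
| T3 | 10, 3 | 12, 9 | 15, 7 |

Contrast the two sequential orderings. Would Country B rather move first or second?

second

If Country A leads: Country B's best replies are T0→High, T1→High, T2→Moderate, T3→Moderate; Country A's induced payoffs 3, 13, 10, 12; outcome (T1, High), payoffs (13, 14).
If Country B leads: Country A's best replies are Free→T1, Moderate→T3, High→T3; Country B's induced payoffs 1, 9, 7; outcome (T3, Moderate), payoffs (12, 9).
Country B gets 9 moving first and 14 moving second, so Country B prefers to move second.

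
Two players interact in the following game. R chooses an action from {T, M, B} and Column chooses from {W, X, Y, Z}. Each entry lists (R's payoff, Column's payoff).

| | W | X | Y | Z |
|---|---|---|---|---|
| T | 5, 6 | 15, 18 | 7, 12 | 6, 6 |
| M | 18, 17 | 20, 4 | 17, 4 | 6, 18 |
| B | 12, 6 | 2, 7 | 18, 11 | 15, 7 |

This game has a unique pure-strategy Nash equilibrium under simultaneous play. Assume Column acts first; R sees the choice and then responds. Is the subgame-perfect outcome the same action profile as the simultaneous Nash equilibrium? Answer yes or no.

no

Solve by backward induction (Column leads).
- W: R compares 5, 18, 12 and picks M; Column would get 17.
- X: R compares 15, 20, 2 and picks M; Column would get 4.
- Y: R compares 7, 17, 18 and picks B; Column would get 11.
- Z: R compares 6, 6, 15 and picks B; Column would get 7.
Column's induced payoffs are 17, 4, 11, 7, so Column commits to W. Subgame-perfect outcome: (M, W) with payoffs (18, 17).
Under simultaneous play:
R's best replies: W→M; X→M; Y→B; Z→B.
Column's best replies: T→X; M→Z; B→Y.
Only (B, Y) has each player best-responding; Nash payoffs (18, 11).
Sequential outcome (M, W) differs from the Nash profile (B, Y).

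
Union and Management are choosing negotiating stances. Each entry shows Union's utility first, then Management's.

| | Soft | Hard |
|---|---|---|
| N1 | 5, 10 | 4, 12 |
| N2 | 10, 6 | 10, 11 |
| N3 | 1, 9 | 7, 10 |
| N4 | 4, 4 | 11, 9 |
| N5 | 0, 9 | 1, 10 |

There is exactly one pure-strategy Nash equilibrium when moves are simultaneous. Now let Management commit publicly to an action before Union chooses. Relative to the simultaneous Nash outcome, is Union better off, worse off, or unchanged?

Work backward from Union's decision.
- Soft: BR = N2, leader payoff 6.
- Hard: BR = N4, leader payoff 9.
Management's induced payoffs are 6, 9, so Management commits to Hard. Subgame-perfect outcome: (N4, Hard) with payoffs (11, 9).
Now find the simultaneous Nash equilibrium.
Union's best replies: Soft→N2; Hard→N4.
Management's best replies: N1→Hard; N2→Hard; N3→Hard; N4→Hard; N5→Hard.
The unique mutual best reply is (N4, Hard), giving (11, 9).
Union earns 11 sequentially versus 11 at the Nash outcome: unchanged.

unchanged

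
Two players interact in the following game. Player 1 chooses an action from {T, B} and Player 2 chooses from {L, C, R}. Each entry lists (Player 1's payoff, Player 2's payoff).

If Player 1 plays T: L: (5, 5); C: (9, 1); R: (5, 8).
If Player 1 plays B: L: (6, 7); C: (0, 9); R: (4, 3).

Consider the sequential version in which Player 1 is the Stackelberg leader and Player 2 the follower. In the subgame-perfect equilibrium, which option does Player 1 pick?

Player 2 best-responds to each possible Player 1 move:
- T: BR = R, leader payoff 5.
- B: BR = C, leader payoff 0.
Maximizing over 5, 0, Player 1 chooses T. Subgame-perfect outcome: (T, R) with payoffs (5, 8).

T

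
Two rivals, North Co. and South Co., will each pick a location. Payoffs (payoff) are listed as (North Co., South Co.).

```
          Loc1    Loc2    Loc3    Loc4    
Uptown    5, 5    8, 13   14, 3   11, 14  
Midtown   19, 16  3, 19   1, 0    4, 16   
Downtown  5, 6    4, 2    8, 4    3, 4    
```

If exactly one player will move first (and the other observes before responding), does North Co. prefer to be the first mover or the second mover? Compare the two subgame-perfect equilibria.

If North Co. leads: South Co.'s best replies are Uptown→Loc4, Midtown→Loc2, Downtown→Loc1; North Co.'s induced payoffs 11, 3, 5; outcome (Uptown, Loc4), payoffs (11, 14).
If South Co. leads: North Co.'s best replies are Loc1→Midtown, Loc2→Uptown, Loc3→Uptown, Loc4→Uptown; South Co.'s induced payoffs 16, 13, 3, 14; outcome (Midtown, Loc1), payoffs (19, 16).
North Co. gets 11 moving first and 19 moving second, so North Co. prefers to move second.

second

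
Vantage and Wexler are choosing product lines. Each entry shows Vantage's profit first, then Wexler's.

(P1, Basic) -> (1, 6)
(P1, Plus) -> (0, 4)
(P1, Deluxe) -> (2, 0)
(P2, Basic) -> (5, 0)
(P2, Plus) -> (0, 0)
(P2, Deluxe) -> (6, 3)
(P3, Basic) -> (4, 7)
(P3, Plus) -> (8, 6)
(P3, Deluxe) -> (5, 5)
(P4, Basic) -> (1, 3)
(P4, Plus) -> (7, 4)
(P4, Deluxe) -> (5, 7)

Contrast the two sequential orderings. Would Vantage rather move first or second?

second

If Vantage leads: Wexler's best replies are P1→Basic, P2→Deluxe, P3→Basic, P4→Deluxe; Vantage's induced payoffs 1, 6, 4, 5; outcome (P2, Deluxe), payoffs (6, 3).
If Wexler leads: Vantage's best replies are Basic→P2, Plus→P3, Deluxe→P2; Wexler's induced payoffs 0, 6, 3; outcome (P3, Plus), payoffs (8, 6).
Vantage gets 6 moving first and 8 moving second, so Vantage prefers to move second.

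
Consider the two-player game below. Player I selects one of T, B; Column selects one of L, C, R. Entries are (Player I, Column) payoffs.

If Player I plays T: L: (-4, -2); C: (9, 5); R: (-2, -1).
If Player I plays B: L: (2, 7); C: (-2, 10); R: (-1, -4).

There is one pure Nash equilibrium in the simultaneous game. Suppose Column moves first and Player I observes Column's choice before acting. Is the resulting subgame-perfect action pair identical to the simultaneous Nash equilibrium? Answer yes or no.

Backward induction with Column moving first.
- L: Player I compares -4, 2 and picks B; Column would get 7.
- C: Player I compares 9, -2 and picks T; Column would get 5.
- R: Player I compares -2, -1 and picks B; Column would get -4.
Among 7, 5, -4, the best is 7 at L. Subgame-perfect outcome: (B, L) with payoffs (2, 7).
For the simultaneous game, intersect best replies.
Player I's best replies: L→B; C→T; R→B.
Column's best replies: T→C; B→C.
Only (T, C) has each player best-responding; Nash payoffs (9, 5).
Sequential outcome (B, L) differs from the Nash profile (T, C).

no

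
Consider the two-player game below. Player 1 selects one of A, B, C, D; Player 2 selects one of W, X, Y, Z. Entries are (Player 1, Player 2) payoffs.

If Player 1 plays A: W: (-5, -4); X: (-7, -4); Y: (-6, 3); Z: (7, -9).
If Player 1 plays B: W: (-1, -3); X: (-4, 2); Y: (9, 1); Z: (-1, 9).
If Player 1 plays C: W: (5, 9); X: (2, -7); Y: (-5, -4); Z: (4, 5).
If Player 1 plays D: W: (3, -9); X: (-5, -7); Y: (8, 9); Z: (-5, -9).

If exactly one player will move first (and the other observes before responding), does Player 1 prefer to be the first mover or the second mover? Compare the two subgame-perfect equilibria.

If Player 1 leads: Player 2's best replies are A→Y, B→Z, C→W, D→Y; Player 1's induced payoffs -6, -1, 5, 8; outcome (D, Y), payoffs (8, 9).
If Player 2 leads: Player 1's best replies are W→C, X→C, Y→B, Z→A; Player 2's induced payoffs 9, -7, 1, -9; outcome (C, W), payoffs (5, 9).
Player 1 gets 8 moving first and 5 moving second, so Player 1 prefers to move first.

first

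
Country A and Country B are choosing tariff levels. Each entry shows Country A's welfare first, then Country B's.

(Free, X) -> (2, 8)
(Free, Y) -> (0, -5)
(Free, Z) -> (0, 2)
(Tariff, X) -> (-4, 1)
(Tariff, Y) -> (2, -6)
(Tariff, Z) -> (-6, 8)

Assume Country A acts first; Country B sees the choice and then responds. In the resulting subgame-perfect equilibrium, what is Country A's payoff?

2

Work backward from Country B's decision.
- Free: BR = X, leader payoff 2.
- Tariff: BR = Z, leader payoff -6.
Maximizing over 2, -6, Country A chooses Free. Subgame-perfect outcome: (Free, X) with payoffs (2, 8).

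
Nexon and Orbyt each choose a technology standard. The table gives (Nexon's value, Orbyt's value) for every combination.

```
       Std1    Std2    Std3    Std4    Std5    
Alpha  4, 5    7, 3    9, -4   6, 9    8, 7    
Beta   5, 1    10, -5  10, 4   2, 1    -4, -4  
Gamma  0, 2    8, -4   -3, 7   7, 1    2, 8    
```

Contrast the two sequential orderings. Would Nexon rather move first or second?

first

If Nexon leads: Orbyt's best replies are Alpha→Std4, Beta→Std3, Gamma→Std5; Nexon's induced payoffs 6, 10, 2; outcome (Beta, Std3), payoffs (10, 4).
If Orbyt leads: Nexon's best replies are Std1→Beta, Std2→Beta, Std3→Beta, Std4→Gamma, Std5→Alpha; Orbyt's induced payoffs 1, -5, 4, 1, 7; outcome (Alpha, Std5), payoffs (8, 7).
Nexon gets 10 moving first and 8 moving second, so Nexon prefers to move first.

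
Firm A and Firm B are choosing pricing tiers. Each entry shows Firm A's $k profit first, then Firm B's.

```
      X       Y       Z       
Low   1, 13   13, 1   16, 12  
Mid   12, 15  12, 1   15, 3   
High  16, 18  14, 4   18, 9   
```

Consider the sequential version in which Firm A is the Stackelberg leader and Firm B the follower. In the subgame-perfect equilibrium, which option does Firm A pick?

Firm B best-responds to each possible Firm A move:
- Low → Firm B plays X (best of 13, 1, 12); Firm A gets 1.
- Mid → Firm B plays X (best of 15, 1, 3); Firm A gets 12.
- High → Firm B plays X (best of 18, 4, 9); Firm A gets 16.
Among 1, 12, 16, the best is 16 at High. Subgame-perfect outcome: (High, X) with payoffs (16, 18).

High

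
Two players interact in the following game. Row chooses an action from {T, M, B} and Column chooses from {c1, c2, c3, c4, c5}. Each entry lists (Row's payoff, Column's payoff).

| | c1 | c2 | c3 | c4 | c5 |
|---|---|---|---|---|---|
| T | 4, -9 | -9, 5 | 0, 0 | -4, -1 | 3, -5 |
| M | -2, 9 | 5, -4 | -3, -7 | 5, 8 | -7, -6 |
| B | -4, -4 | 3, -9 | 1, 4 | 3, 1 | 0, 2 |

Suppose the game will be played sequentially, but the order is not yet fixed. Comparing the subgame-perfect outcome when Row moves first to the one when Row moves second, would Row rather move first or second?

If Row leads: Column's best replies are T→c2, M→c1, B→c3; Row's induced payoffs -9, -2, 1; outcome (B, c3), payoffs (1, 4).
If Column leads: Row's best replies are c1→T, c2→M, c3→B, c4→M, c5→T; Column's induced payoffs -9, -4, 4, 8, -5; outcome (M, c4), payoffs (5, 8).
Row gets 1 moving first and 5 moving second, so Row prefers to move second.

second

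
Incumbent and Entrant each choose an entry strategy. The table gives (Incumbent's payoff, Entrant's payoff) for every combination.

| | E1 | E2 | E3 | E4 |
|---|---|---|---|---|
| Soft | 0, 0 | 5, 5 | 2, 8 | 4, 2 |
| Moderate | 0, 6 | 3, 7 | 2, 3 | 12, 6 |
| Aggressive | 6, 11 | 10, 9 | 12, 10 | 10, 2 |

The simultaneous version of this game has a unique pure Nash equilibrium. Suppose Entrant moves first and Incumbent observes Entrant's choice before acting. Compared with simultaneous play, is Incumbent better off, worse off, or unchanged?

unchanged

Incumbent best-responds to each possible Entrant move:
- E1 → Incumbent plays Aggressive (best of 0, 0, 6); Entrant gets 11.
- E2 → Incumbent plays Aggressive (best of 5, 3, 10); Entrant gets 9.
- E3 → Incumbent plays Aggressive (best of 2, 2, 12); Entrant gets 10.
- E4 → Incumbent plays Moderate (best of 4, 12, 10); Entrant gets 6.
Maximizing over 11, 9, 10, 6, Entrant chooses E1. Subgame-perfect outcome: (Aggressive, E1) with payoffs (6, 11).
Under simultaneous play:
Incumbent's best replies: E1→Aggressive; E2→Aggressive; E3→Aggressive; E4→Moderate.
Entrant's best replies: Soft→E3; Moderate→E2; Aggressive→E1.
The unique mutual best reply is (Aggressive, E1), giving (6, 11).
Incumbent earns 6 sequentially versus 6 at the Nash outcome: unchanged.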